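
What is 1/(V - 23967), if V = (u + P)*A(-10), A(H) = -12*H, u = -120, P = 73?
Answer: -1/29607 ≈ -3.3776e-5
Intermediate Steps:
V = -5640 (V = (-120 + 73)*(-12*(-10)) = -47*120 = -5640)
1/(V - 23967) = 1/(-5640 - 23967) = 1/(-29607) = -1/29607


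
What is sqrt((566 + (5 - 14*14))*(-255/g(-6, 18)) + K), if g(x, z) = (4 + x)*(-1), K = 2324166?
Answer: sqrt(9105414)/2 ≈ 1508.8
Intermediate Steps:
g(x, z) = -4 - x
sqrt((566 + (5 - 14*14))*(-255/g(-6, 18)) + K) = sqrt((566 + (5 - 14*14))*(-255/(-4 - 1*(-6))) + 2324166) = sqrt((566 + (5 - 196))*(-255/(-4 + 6)) + 2324166) = sqrt((566 - 191)*(-255/2) + 2324166) = sqrt(375*(-255*1/2) + 2324166) = sqrt(375*(-255/2) + 2324166) = sqrt(-95625/2 + 2324166) = sqrt(4552707/2) = sqrt(9105414)/2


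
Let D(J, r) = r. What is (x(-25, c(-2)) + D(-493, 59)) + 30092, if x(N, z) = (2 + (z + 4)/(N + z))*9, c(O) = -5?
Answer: 301693/10 ≈ 30169.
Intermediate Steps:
x(N, z) = 18 + 9*(4 + z)/(N + z) (x(N, z) = (2 + (4 + z)/(N + z))*9 = 18 + 9*(4 + z)/(N + z))
(x(-25, c(-2)) + D(-493, 59)) + 30092 = (9*(4 + 2*(-25) + 3*(-5))/(-25 - 5) + 59) + 30092 = (9*(4 - 50 - 15)/(-30) + 59) + 30092 = (9*(-1/30)*(-61) + 59) + 30092 = (183/10 + 59) + 30092 = 773/10 + 30092 = 301693/10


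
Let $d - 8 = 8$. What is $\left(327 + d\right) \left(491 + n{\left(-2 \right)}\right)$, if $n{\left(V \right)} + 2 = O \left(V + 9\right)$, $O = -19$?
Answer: $122108$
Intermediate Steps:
$n{\left(V \right)} = -173 - 19 V$ ($n{\left(V \right)} = -2 - 19 \left(V + 9\right) = -2 - 19 \left(9 + V\right) = -2 - \left(171 + 19 V\right) = -173 - 19 V$)
$d = 16$ ($d = 8 + 8 = 16$)
$\left(327 + d\right) \left(491 + n{\left(-2 \right)}\right) = \left(327 + 16\right) \left(491 - 135\right) = 343 \left(491 + \left(-173 + 38\right)\right) = 343 \left(491 - 135\right) = 343 \cdot 356 = 122108$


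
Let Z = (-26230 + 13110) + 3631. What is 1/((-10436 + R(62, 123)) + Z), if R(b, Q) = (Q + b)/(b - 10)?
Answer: -52/1035915 ≈ -5.0197e-5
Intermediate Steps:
R(b, Q) = (Q + b)/(-10 + b)
Z = -9489 (Z = -13120 + 3631 = -9489)
1/((-10436 + R(62, 123)) + Z) = 1/((-10436 + (123 + 62)/(-10 + 62)) - 9489) = 1/((-10436 + 185/52) - 9489) = 1/(-542487/52 - 9489) = 1/(-1035915/52) = -52/1035915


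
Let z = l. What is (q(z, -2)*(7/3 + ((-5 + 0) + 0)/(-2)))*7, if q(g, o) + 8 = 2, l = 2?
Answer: -203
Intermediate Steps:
z = 2
q(g, o) = -6 (q(g, o) = -8 + 2 = -6)
(q(z, -2)*(7/3 + ((-5 + 0) + 0)/(-2)))*7 = -6*(7/3 + ((-5 + 0) + 0)/(-2))*7 = -6*(7*(⅓) + (-5 + 0)*(-½))*7 = -6*(7/3 - 5*(-½))*7 = -6*(7/3 + 5/2)*7 = -6*29/6*7 = -29*7 = -203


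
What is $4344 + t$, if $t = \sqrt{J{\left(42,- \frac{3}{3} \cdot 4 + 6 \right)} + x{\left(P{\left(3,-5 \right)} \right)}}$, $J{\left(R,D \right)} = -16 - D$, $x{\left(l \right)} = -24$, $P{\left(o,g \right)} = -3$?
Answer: $4344 + i \sqrt{42} \approx 4344.0 + 6.4807 i$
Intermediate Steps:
$t = i \sqrt{42}$ ($t = \sqrt{\left(-16 - \left(- \frac{3}{3} \cdot 4 + 6\right)\right) - 24} = \sqrt{\left(-16 - \left(\left(-3\right) \frac{1}{3} \cdot 4 + 6\right)\right) - 24} = \sqrt{\left(-16 - \left(\left(-1\right) 4 + 6\right)\right) - 24} = \sqrt{\left(-16 - \left(-4 + 6\right)\right) - 24} = \sqrt{\left(-16 - 2\right) - 24} = \sqrt{-18 - 24} = \sqrt{-42} = i \sqrt{42} \approx 6.4807 i$)
$4344 + t = 4344 + i \sqrt{42}$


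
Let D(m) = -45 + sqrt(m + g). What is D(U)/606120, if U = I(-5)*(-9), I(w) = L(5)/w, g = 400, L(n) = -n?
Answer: -3/40408 + sqrt(391)/606120 ≈ -4.1619e-5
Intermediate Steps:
I(w) = -5/w (I(w) = (-1*5)/w = -5/w)
U = -9 (U = -5/(-5)*(-9) = -5*(-1/5)*(-9) = 1*(-9) = -9)
D(m) = -45 + sqrt(400 + m) (D(m) = -45 + sqrt(m + 400) = -45 + sqrt(400 + m))
D(U)/606120 = (-45 + sqrt(400 - 9))/606120 = (-45 + sqrt(391))*(1/606120) = -3/40408 + sqrt(391)/606120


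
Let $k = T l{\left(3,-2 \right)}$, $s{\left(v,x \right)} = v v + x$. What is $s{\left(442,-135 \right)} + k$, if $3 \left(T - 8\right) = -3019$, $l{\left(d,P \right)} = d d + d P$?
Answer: $192234$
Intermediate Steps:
$l{\left(d,P \right)} = d^{2} + P d$
$T = - \frac{2995}{3}$ ($T = 8 + \frac{1}{3} \left(-3019\right) = 8 - \frac{3019}{3} = - \frac{2995}{3} \approx -998.33$)
$s{\left(v,x \right)} = x + v^{2}$ ($s{\left(v,x \right)} = v^{2} + x = x + v^{2}$)
$k = -2995$ ($k = - \frac{2995 \cdot 3 \left(-2 + 3\right)}{3} = - \frac{2995 \cdot 3 \cdot 1}{3} = \left(- \frac{2995}{3}\right) 3 = -2995$)
$s{\left(442,-135 \right)} + k = \left(-135 + 442^{2}\right) - 2995 = \left(-135 + 195364\right) - 2995 = 195229 - 2995 = 192234$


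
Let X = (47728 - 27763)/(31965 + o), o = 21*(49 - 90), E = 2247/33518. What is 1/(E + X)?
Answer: 173757312/123179593 ≈ 1.4106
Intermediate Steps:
E = 2247/33518 (E = 2247*(1/33518) = 2247/33518 ≈ 0.067039)
o = -861 (o = 21*(-41) = -861)
X = 6655/10368 (X = (47728 - 27763)/(31965 - 861) = 19965/31104 = 19965*(1/31104) = 6655/10368 ≈ 0.64188)
1/(E + X) = 1/(2247/33518 + 6655/10368) = 1/(123179593/173757312) = 173757312/123179593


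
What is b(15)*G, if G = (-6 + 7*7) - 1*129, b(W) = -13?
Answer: 1118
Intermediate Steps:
G = -86 (G = (-6 + 49) - 129 = 43 - 129 = -86)
b(15)*G = -13*(-86) = 1118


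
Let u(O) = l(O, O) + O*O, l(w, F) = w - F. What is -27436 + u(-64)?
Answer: -23340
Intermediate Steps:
u(O) = O² (u(O) = (O - O) + O*O = 0 + O² = O²)
-27436 + u(-64) = -27436 + (-64)² = -27436 + 4096 = -23340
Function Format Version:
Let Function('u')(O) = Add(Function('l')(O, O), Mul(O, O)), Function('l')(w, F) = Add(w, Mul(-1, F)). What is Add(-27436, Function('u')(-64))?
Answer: -23340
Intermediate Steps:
Function('u')(O) = Pow(O, 2) (Function('u')(O) = Add(Add(O, Mul(-1, O)), Mul(O, O)) = Add(0, Pow(O, 2)) = Pow(O, 2))
Add(-27436, Function('u')(-64)) = Add(-27436, Pow(-64, 2)) = Add(-27436, 4096) = -23340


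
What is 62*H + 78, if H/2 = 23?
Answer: 2930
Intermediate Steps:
H = 46 (H = 2*23 = 46)
62*H + 78 = 62*46 + 78 = 2852 + 78 = 2930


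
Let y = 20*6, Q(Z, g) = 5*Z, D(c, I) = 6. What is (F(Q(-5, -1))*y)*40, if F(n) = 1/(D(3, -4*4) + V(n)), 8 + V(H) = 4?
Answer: 2400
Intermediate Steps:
V(H) = -4 (V(H) = -8 + 4 = -4)
F(n) = ½ (F(n) = 1/(6 - 4) = 1/2 = ½)
y = 120
(F(Q(-5, -1))*y)*40 = ((½)*120)*40 = 60*40 = 2400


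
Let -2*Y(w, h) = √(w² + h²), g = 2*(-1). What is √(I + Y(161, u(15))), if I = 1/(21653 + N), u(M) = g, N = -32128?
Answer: √(-1676 - 43890250*√1037)/4190 ≈ 8.9725*I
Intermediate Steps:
g = -2
u(M) = -2
I = -1/10475 (I = 1/(21653 - 32128) = 1/(-10475) = -1/10475 ≈ -9.5465e-5)
Y(w, h) = -√(h² + w²)/2 (Y(w, h) = -√(w² + h²)/2 = -√(h² + w²)/2)
√(I + Y(161, u(15))) = √(-1/10475 - √((-2)² + 161²)/2) = √(-1/10475 - √(4 + 25921)/2) = √(-1/10475 - 5*√1037/2)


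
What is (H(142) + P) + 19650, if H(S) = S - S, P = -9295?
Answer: 10355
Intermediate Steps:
H(S) = 0
(H(142) + P) + 19650 = (0 - 9295) + 19650 = -9295 + 19650 = 10355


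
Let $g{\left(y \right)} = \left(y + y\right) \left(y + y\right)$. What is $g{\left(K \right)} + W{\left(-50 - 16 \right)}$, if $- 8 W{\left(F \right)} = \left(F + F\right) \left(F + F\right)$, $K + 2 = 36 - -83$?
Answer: $52578$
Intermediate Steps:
$K = 117$ ($K = -2 + \left(36 - -83\right) = -2 + \left(36 + 83\right) = -2 + 119 = 117$)
$g{\left(y \right)} = 4 y^{2}$ ($g{\left(y \right)} = 2 y 2 y = 4 y^{2}$)
$W{\left(F \right)} = - \frac{F^{2}}{2}$ ($W{\left(F \right)} = - \frac{\left(F + F\right) \left(F + F\right)}{8} = - \frac{2 F 2 F}{8} = - \frac{4 F^{2}}{8} = - \frac{F^{2}}{2}$)
$g{\left(K \right)} + W{\left(-50 - 16 \right)} = 4 \cdot 117^{2} - \frac{\left(-50 - 16\right)^{2}}{2} = 4 \cdot 13689 - \frac{\left(-50 - 16\right)^{2}}{2} = 54756 - \frac{\left(-66\right)^{2}}{2} = 54756 - 2178 = 52578$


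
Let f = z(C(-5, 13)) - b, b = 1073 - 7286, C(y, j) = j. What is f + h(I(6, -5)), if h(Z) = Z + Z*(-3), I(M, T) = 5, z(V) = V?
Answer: 6216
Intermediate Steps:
b = -6213
h(Z) = -2*Z (h(Z) = Z - 3*Z = -2*Z)
f = 6226 (f = 13 - 1*(-6213) = 13 + 6213 = 6226)
f + h(I(6, -5)) = 6226 - 2*5 = 6226 - 10 = 6216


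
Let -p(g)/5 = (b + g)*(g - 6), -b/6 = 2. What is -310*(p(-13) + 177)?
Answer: 681380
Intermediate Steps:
b = -12 (b = -6*2 = -12)
p(g) = -5*(-12 + g)*(-6 + g) (p(g) = -5*(-12 + g)*(g - 6) = -5*(-12 + g)*(-6 + g))
-310*(p(-13) + 177) = -310*((-360 - 5*(-13)² + 90*(-13)) + 177) = -310*((-360 - 5*169 - 1170) + 177) = -310*((-360 - 845 - 1170) + 177) = -310*(-2375 + 177) = -310*(-2198) = 681380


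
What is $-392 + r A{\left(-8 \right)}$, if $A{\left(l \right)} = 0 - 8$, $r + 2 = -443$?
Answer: $3168$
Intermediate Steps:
$r = -445$ ($r = -2 - 443 = -445$)
$A{\left(l \right)} = -8$
$-392 + r A{\left(-8 \right)} = -392 - -3560 = -392 + 3560 = 3168$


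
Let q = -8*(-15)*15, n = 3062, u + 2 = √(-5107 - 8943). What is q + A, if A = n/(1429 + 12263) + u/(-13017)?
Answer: 53475276773/29704794 - 5*I*√562/13017 ≈ 1800.2 - 0.009106*I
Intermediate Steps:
u = -2 + 5*I*√562 (u = -2 + √(-5107 - 8943) = -2 + √(-14050) = -2 + 5*I*√562 ≈ -2.0 + 118.53*I)
A = 6647573/29704794 - 5*I*√562/13017 (A = 3062/(1429 + 12263) + (-2 + 5*I*√562)/(-13017) = 3062/13692 + (-2 + 5*I*√562)*(-1/13017) = 3062*(1/13692) + (2/13017 - 5*I*√562/13017) = 1531/6846 + (2/13017 - 5*I*√562/13017) = 6647573/29704794 - 5*I*√562/13017 ≈ 0.22379 - 0.009106*I)
q = 1800 (q = 120*15 = 1800)
q + A = 1800 + (6647573/29704794 - 5*I*√562/13017) = 53475276773/29704794 - 5*I*√562/13017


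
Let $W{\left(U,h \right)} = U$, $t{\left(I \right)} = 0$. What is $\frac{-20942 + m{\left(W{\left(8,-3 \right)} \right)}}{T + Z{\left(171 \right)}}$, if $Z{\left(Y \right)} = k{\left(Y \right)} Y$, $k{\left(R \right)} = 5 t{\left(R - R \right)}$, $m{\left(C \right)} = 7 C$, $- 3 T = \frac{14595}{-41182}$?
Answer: $- \frac{860127252}{4865} \approx -1.768 \cdot 10^{5}$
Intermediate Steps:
$T = \frac{4865}{41182}$ ($T = - \frac{14595 \frac{1}{-41182}}{3} = - \frac{14595 \left(- \frac{1}{41182}\right)}{3} = \left(- \frac{1}{3}\right) \left(- \frac{14595}{41182}\right) = \frac{4865}{41182} \approx 0.11813$)
$k{\left(R \right)} = 0$ ($k{\left(R \right)} = 5 \cdot 0 = 0$)
$Z{\left(Y \right)} = 0$ ($Z{\left(Y \right)} = 0 Y = 0$)
$\frac{-20942 + m{\left(W{\left(8,-3 \right)} \right)}}{T + Z{\left(171 \right)}} = \frac{-20942 + 7 \cdot 8}{\frac{4865}{41182} + 0} = \frac{-20942 + 56}{\frac{4865}{41182}} = \left(-20886\right) \frac{41182}{4865} = - \frac{860127252}{4865}$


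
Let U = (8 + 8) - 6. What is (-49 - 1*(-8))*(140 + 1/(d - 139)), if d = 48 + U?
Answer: -464899/81 ≈ -5739.5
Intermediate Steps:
U = 10 (U = 16 - 6 = 10)
d = 58 (d = 48 + 10 = 58)
(-49 - 1*(-8))*(140 + 1/(d - 139)) = (-49 - 1*(-8))*(140 + 1/(58 - 139)) = (-49 + 8)*(140 + 1/(-81)) = -41*(140 - 1/81) = -41*11339/81 = -464899/81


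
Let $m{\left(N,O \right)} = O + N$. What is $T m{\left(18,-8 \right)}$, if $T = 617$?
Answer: $6170$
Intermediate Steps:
$m{\left(N,O \right)} = N + O$
$T m{\left(18,-8 \right)} = 617 \left(18 - 8\right) = 617 \cdot 10 = 6170$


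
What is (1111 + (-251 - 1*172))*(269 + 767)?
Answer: 712768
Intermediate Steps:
(1111 + (-251 - 1*172))*(269 + 767) = (1111 + (-251 - 172))*1036 = (1111 - 423)*1036 = 688*1036 = 712768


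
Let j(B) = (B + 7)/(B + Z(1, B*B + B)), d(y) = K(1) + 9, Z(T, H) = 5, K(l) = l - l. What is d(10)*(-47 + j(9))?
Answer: -2889/7 ≈ -412.71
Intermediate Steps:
K(l) = 0
d(y) = 9 (d(y) = 0 + 9 = 9)
j(B) = (7 + B)/(5 + B) (j(B) = (B + 7)/(B + 5) = (7 + B)/(5 + B))
d(10)*(-47 + j(9)) = 9*(-47 + (7 + 9)/(5 + 9)) = 9*(-47 + 16/14) = 9*(-47 + (1/14)*16) = 9*(-47 + 8/7) = 9*(-321/7) = -2889/7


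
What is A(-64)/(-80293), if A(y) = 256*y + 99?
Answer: 16285/80293 ≈ 0.20282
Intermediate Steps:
A(y) = 99 + 256*y
A(-64)/(-80293) = (99 + 256*(-64))/(-80293) = (99 - 16384)*(-1/80293) = -16285*(-1/80293) = 16285/80293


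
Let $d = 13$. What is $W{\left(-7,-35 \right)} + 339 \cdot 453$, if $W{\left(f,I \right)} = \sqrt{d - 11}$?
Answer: $153567 + \sqrt{2} \approx 1.5357 \cdot 10^{5}$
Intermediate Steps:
$W{\left(f,I \right)} = \sqrt{2}$ ($W{\left(f,I \right)} = \sqrt{13 - 11} = \sqrt{2}$)
$W{\left(-7,-35 \right)} + 339 \cdot 453 = \sqrt{2} + 339 \cdot 453 = \sqrt{2} + 153567 = 153567 + \sqrt{2}$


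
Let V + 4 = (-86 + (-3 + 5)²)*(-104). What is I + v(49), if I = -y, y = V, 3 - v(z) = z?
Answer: -8570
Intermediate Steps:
v(z) = 3 - z
V = 8524 (V = -4 + (-86 + (-3 + 5)²)*(-104) = -4 + (-86 + 2²)*(-104) = -4 + (-86 + 4)*(-104) = -4 - 82*(-104) = -4 + 8528 = 8524)
y = 8524
I = -8524 (I = -1*8524 = -8524)
I + v(49) = -8524 + (3 - 1*49) = -8524 + (3 - 49) = -8524 - 46 = -8570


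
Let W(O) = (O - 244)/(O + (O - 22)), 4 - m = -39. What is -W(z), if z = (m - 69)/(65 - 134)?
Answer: -8405/733 ≈ -11.467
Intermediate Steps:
m = 43 (m = 4 - 1*(-39) = 4 + 39 = 43)
z = 26/69 (z = (43 - 69)/(65 - 134) = -26/(-69) = -26*(-1/69) = 26/69 ≈ 0.37681)
W(O) = (-244 + O)/(-22 + 2*O) (W(O) = (-244 + O)/(O + (-22 + O)) = (-244 + O)/(-22 + 2*O))
-W(z) = -(-244 + 26/69)/(2*(-11 + 26/69)) = -(-16810)/(2*(-733/69)*69) = -(-69)*(-16810)/(2*733*69) = -1*8405/733 = -8405/733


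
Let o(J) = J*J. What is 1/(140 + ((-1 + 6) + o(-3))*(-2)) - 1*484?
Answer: -54207/112 ≈ -483.99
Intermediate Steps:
o(J) = J²
1/(140 + ((-1 + 6) + o(-3))*(-2)) - 1*484 = 1/(140 + ((-1 + 6) + (-3)²)*(-2)) - 1*484 = 1/(140 + (5 + 9)*(-2)) - 484 = 1/(140 + 14*(-2)) - 484 = 1/(140 - 28) - 484 = 1/112 - 484 = -54207/112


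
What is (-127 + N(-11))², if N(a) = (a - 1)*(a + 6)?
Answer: 4489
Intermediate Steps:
N(a) = (-1 + a)*(6 + a)
(-127 + N(-11))² = (-127 + (-6 + (-11)² + 5*(-11)))² = (-127 + (-6 + 121 - 55))² = (-127 + 60)² = (-67)² = 4489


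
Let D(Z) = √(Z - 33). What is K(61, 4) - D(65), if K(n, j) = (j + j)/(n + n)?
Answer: 4/61 - 4*√2 ≈ -5.5913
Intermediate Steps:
K(n, j) = j/n (K(n, j) = (2*j)/((2*n)) = (2*j)*(1/(2*n)) = j/n)
D(Z) = √(-33 + Z)
K(61, 4) - D(65) = 4/61 - √(-33 + 65) = 4*(1/61) - √32 = 4/61 - 4*√2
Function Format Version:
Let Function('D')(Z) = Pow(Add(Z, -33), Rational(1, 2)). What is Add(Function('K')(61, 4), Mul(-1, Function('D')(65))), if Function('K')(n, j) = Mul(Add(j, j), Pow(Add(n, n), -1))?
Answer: Add(Rational(4, 61), Mul(-4, Pow(2, Rational(1, 2)))) ≈ -5.5913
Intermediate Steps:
Function('K')(n, j) = Mul(j, Pow(n, -1)) (Function('K')(n, j) = Mul(Mul(2, j), Pow(Mul(2, n), -1)) = Mul(Mul(2, j), Mul(Rational(1, 2), Pow(n, -1))) = Mul(j, Pow(n, -1)))
Function('D')(Z) = Pow(Add(-33, Z), Rational(1, 2))
Add(Function('K')(61, 4), Mul(-1, Function('D')(65))) = Add(Mul(4, Pow(61, -1)), Mul(-1, Pow(Add(-33, 65), Rational(1, 2)))) = Add(Mul(4, Rational(1, 61)), Mul(-1, Pow(32, Rational(1, 2)))) = Add(Rational(4, 61), Mul(-1, Mul(4, Pow(2, Rational(1, 2))))) = Add(Rational(4, 61), Mul(-4, Pow(2, Rational(1, 2))))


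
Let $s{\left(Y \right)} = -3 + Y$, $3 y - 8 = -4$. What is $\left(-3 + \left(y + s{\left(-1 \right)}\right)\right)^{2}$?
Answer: $\frac{289}{9} \approx 32.111$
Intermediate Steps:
$y = \frac{4}{3}$ ($y = \frac{8}{3} + \frac{1}{3} \left(-4\right) = \frac{8}{3} - \frac{4}{3} = \frac{4}{3} \approx 1.3333$)
$\left(-3 + \left(y + s{\left(-1 \right)}\right)\right)^{2} = \left(-3 + \left(\frac{4}{3} - 4\right)\right)^{2} = \left(-3 - \frac{8}{3}\right)^{2} = \left(- \frac{17}{3}\right)^{2} = \frac{289}{9}$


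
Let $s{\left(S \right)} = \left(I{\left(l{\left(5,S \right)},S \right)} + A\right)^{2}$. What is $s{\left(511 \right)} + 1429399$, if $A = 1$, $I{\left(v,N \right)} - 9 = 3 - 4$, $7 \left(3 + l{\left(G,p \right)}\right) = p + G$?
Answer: $1429480$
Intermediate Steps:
$l{\left(G,p \right)} = -3 + \frac{G}{7} + \frac{p}{7}$ ($l{\left(G,p \right)} = -3 + \frac{p + G}{7} = -3 + \frac{G + p}{7} = -3 + \left(\frac{G}{7} + \frac{p}{7}\right) = -3 + \frac{G}{7} + \frac{p}{7}$)
$I{\left(v,N \right)} = 8$ ($I{\left(v,N \right)} = 9 + \left(3 - 4\right) = 9 - 1 = 8$)
$s{\left(S \right)} = 81$ ($s{\left(S \right)} = \left(8 + 1\right)^{2} = 9^{2} = 81$)
$s{\left(511 \right)} + 1429399 = 81 + 1429399 = 1429480$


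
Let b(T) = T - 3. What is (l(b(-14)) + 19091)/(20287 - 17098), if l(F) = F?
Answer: 6358/1063 ≈ 5.9812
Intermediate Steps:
b(T) = -3 + T
(l(b(-14)) + 19091)/(20287 - 17098) = ((-3 - 14) + 19091)/(20287 - 17098) = (-17 + 19091)/3189 = 19074*(1/3189) = 6358/1063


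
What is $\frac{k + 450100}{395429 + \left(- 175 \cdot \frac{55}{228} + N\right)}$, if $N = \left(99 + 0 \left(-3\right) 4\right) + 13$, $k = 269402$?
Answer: $\frac{164046456}{90173723} \approx 1.8192$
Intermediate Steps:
$N = 112$ ($N = \left(99 + 0 \cdot 4\right) + 13 = \left(99 + 0\right) + 13 = 99 + 13 = 112$)
$\frac{k + 450100}{395429 + \left(- 175 \cdot \frac{55}{228} + N\right)} = \frac{269402 + 450100}{395429 + \left(- 175 \cdot \frac{55}{228} + 112\right)} = \frac{719502}{395429 + \left(- 175 \cdot 55 \cdot \frac{1}{228} + 112\right)} = \frac{719502}{395429 + \left(\left(-175\right) \frac{55}{228} + 112\right)} = \frac{719502}{395429 + \left(- \frac{9625}{228} + 112\right)} = \frac{719502}{395429 + \frac{15911}{228}} = \frac{719502}{\frac{90173723}{228}} = 719502 \cdot \frac{228}{90173723} = \frac{164046456}{90173723}$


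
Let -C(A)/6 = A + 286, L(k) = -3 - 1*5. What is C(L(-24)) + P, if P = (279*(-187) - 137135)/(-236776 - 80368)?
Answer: -132201721/79286 ≈ -1667.4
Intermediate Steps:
L(k) = -8 (L(k) = -3 - 5 = -8)
C(A) = -1716 - 6*A (C(A) = -6*(A + 286) = -6*(286 + A) = -1716 - 6*A)
P = 47327/79286 (P = (-52173 - 137135)/(-317144) = -189308*(-1/317144) = 47327/79286 ≈ 0.59692)
C(L(-24)) + P = (-1716 - 6*(-8)) + 47327/79286 = (-1716 + 48) + 47327/79286 = -1668 + 47327/79286 = -132201721/79286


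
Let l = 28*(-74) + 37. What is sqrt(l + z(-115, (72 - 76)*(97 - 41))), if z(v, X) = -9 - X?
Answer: 2*I*sqrt(455) ≈ 42.661*I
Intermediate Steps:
l = -2035 (l = -2072 + 37 = -2035)
sqrt(l + z(-115, (72 - 76)*(97 - 41))) = sqrt(-2035 + (-9 - (72 - 76)*(97 - 41))) = sqrt(-2035 + (-9 - (-4)*56)) = sqrt(-2035 + (-9 - 1*(-224))) = sqrt(-2035 + (-9 + 224)) = sqrt(-2035 + 215) = sqrt(-1820) = 2*I*sqrt(455)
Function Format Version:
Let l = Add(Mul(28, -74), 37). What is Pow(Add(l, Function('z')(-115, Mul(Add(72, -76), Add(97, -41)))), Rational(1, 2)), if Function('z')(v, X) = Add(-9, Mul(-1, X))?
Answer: Mul(2, I, Pow(455, Rational(1, 2))) ≈ Mul(42.661, I)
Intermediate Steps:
l = -2035 (l = Add(-2072, 37) = -2035)
Pow(Add(l, Function('z')(-115, Mul(Add(72, -76), Add(97, -41)))), Rational(1, 2)) = Pow(Add(-2035, Add(-9, Mul(-1, Mul(Add(72, -76), Add(97, -41))))), Rational(1, 2)) = Pow(Add(-2035, Add(-9, Mul(-1, Mul(-4, 56)))), Rational(1, 2)) = Pow(Add(-2035, Add(-9, Mul(-1, -224))), Rational(1, 2)) = Pow(Add(-2035, Add(-9, 224)), Rational(1, 2)) = Pow(Add(-2035, 215), Rational(1, 2)) = Pow(-1820, Rational(1, 2)) = Mul(2, I, Pow(455, Rational(1, 2)))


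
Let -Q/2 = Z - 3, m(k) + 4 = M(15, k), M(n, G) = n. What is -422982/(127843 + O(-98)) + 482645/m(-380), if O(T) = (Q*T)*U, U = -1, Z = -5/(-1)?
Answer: 61508935093/1401961 ≈ 43874.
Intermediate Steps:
Z = 5 (Z = -5*(-1) = 5)
m(k) = 11 (m(k) = -4 + 15 = 11)
Q = -4 (Q = -2*(5 - 3) = -2*2 = -4)
O(T) = 4*T (O(T) = -4*T*(-1) = 4*T)
-422982/(127843 + O(-98)) + 482645/m(-380) = -422982/(127843 + 4*(-98)) + 482645/11 = -422982/(127843 - 392) + 482645*(1/11) = -422982/127451 + 482645/11 = 61508935093/1401961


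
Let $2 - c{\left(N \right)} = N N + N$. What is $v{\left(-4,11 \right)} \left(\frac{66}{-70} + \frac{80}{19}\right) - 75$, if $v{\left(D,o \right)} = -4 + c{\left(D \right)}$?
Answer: $- \frac{11471}{95} \approx -120.75$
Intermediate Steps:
$c{\left(N \right)} = 2 - N - N^{2}$ ($c{\left(N \right)} = 2 - \left(N N + N\right) = 2 - \left(N^{2} + N\right) = 2 - \left(N + N^{2}\right) = 2 - N - N^{2}$)
$v{\left(D,o \right)} = -2 - D - D^{2}$ ($v{\left(D,o \right)} = -4 - \left(-2 + D + D^{2}\right) = -2 - D - D^{2}$)
$v{\left(-4,11 \right)} \left(\frac{66}{-70} + \frac{80}{19}\right) - 75 = \left(-2 - -4 - \left(-4\right)^{2}\right) \left(\frac{66}{-70} + \frac{80}{19}\right) - 75 = \left(-2 + 4 - 16\right) \left(66 \left(- \frac{1}{70}\right) + 80 \cdot \frac{1}{19}\right) - 75 = \left(-2 + 4 - 16\right) \left(- \frac{33}{35} + \frac{80}{19}\right) - 75 = \left(-14\right) \frac{2173}{665} - 75 = - \frac{4346}{95} - 75 = - \frac{11471}{95}$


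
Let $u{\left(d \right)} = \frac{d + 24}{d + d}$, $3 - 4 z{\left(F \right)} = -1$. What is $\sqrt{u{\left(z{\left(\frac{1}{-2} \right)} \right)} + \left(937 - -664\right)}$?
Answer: $\frac{\sqrt{6454}}{2} \approx 40.168$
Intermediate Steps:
$z{\left(F \right)} = 1$ ($z{\left(F \right)} = \frac{3}{4} - - \frac{1}{4} = \frac{3}{4} + \frac{1}{4} = 1$)
$u{\left(d \right)} = \frac{24 + d}{2 d}$
$\sqrt{u{\left(z{\left(\frac{1}{-2} \right)} \right)} + \left(937 - -664\right)} = \sqrt{\frac{24 + 1}{2 \cdot 1} + \left(937 - -664\right)} = \sqrt{\frac{1}{2} \cdot 1 \cdot 25 + \left(937 + 664\right)} = \sqrt{\frac{25}{2} + 1601} = \sqrt{\frac{3227}{2}} = \frac{\sqrt{6454}}{2}$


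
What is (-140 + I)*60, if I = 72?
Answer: -4080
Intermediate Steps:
(-140 + I)*60 = (-140 + 72)*60 = -68*60 = -4080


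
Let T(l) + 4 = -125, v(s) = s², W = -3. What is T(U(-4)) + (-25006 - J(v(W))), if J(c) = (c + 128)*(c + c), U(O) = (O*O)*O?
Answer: -27601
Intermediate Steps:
U(O) = O³ (U(O) = O²*O = O³)
T(l) = -129 (T(l) = -4 - 125 = -129)
J(c) = 2*c*(128 + c) (J(c) = (128 + c)*(2*c) = 2*c*(128 + c))
T(U(-4)) + (-25006 - J(v(W))) = -129 + (-25006 - 2*(-3)²*(128 + (-3)²)) = -129 + (-25006 - 2*9*(128 + 9)) = -129 + (-25006 - 2*9*137) = -129 + (-25006 - 1*2466) = -129 + (-25006 - 2466) = -129 - 27472 = -27601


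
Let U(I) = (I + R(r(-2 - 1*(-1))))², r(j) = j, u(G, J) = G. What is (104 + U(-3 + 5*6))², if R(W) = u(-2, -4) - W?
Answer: 608400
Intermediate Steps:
R(W) = -2 - W
U(I) = (-1 + I)² (U(I) = (I + (-2 - (-2 - 1*(-1))))² = (I + (-2 - (-2 + 1)))² = (I + (-2 - 1*(-1)))² = (I + (-2 + 1))² = (I - 1)² = (-1 + I)²)
(104 + U(-3 + 5*6))² = (104 + (-1 + (-3 + 5*6))²)² = (104 + (-1 + (-3 + 30))²)² = (104 + (-1 + 27)²)² = (104 + 26²)² = (104 + 676)² = 780² = 608400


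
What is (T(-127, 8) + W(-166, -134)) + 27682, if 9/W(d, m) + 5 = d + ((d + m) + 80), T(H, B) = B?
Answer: 10826781/391 ≈ 27690.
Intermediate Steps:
W(d, m) = 9/(75 + m + 2*d) (W(d, m) = 9/(-5 + (d + ((d + m) + 80))) = 9/(-5 + (d + (80 + d + m))) = 9/(-5 + (80 + m + 2*d)) = 9/(75 + m + 2*d))
(T(-127, 8) + W(-166, -134)) + 27682 = (8 + 9/(75 - 134 + 2*(-166))) + 27682 = (8 + 9/(75 - 134 - 332)) + 27682 = (8 + 9/(-391)) + 27682 = (8 + 9*(-1/391)) + 27682 = (8 - 9/391) + 27682 = 3119/391 + 27682 = 10826781/391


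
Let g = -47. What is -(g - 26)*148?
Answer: 10804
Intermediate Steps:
-(g - 26)*148 = -(-47 - 26)*148 = -(-73)*148 = -1*(-10804) = 10804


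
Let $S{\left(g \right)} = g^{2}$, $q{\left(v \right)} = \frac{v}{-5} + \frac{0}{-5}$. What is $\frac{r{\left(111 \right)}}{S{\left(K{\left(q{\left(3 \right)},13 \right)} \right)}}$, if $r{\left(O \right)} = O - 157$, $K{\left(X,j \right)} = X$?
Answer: $- \frac{1150}{9} \approx -127.78$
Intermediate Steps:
$q{\left(v \right)} = - \frac{v}{5}$ ($q{\left(v \right)} = v \left(- \frac{1}{5}\right) + 0 \left(- \frac{1}{5}\right) = - \frac{v}{5} + 0 = - \frac{v}{5}$)
$r{\left(O \right)} = -157 + O$
$\frac{r{\left(111 \right)}}{S{\left(K{\left(q{\left(3 \right)},13 \right)} \right)}} = \frac{-157 + 111}{\left(\left(- \frac{1}{5}\right) 3\right)^{2}} = - \frac{46}{\left(- \frac{3}{5}\right)^{2}} = - \frac{46}{\frac{9}{25}} = \left(-46\right) \frac{25}{9} = - \frac{1150}{9}$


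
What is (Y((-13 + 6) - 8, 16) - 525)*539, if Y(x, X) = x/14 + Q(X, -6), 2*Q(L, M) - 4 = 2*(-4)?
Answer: -569261/2 ≈ -2.8463e+5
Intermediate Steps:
Q(L, M) = -2 (Q(L, M) = 2 + (2*(-4))/2 = 2 + (½)*(-8) = 2 - 4 = -2)
Y(x, X) = -2 + x/14 (Y(x, X) = x/14 - 2 = -2 + x/14)
(Y((-13 + 6) - 8, 16) - 525)*539 = ((-2 + ((-13 + 6) - 8)/14) - 525)*539 = ((-2 + (-7 - 8)/14) - 525)*539 = ((-2 + (1/14)*(-15)) - 525)*539 = ((-2 - 15/14) - 525)*539 = (-43/14 - 525)*539 = -7393/14*539 = -569261/2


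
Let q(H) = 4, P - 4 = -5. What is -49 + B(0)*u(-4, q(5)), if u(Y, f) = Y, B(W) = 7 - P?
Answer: -81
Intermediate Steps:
P = -1 (P = 4 - 5 = -1)
B(W) = 8 (B(W) = 7 - 1*(-1) = 7 + 1 = 8)
-49 + B(0)*u(-4, q(5)) = -49 + 8*(-4) = -49 - 32 = -81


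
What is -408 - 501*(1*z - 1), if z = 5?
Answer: -2412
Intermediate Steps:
-408 - 501*(1*z - 1) = -408 - 501*(1*5 - 1) = -408 - 501*(5 - 1) = -408 - 501*4 = -408 - 2004 = -2412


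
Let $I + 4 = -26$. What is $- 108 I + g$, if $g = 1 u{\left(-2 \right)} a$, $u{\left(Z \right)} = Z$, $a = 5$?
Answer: $3230$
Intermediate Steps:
$I = -30$ ($I = -4 - 26 = -30$)
$g = -10$ ($g = 1 \left(-2\right) 5 = \left(-2\right) 5 = -10$)
$- 108 I + g = \left(-108\right) \left(-30\right) - 10 = 3240 - 10 = 3230$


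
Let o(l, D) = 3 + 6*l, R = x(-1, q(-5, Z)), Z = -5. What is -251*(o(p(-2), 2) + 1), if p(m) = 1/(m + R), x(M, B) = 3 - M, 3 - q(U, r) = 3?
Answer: -1757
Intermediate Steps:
q(U, r) = 0 (q(U, r) = 3 - 1*3 = 3 - 3 = 0)
R = 4 (R = 3 - 1*(-1) = 3 + 1 = 4)
p(m) = 1/(4 + m) (p(m) = 1/(m + 4) = 1/(4 + m))
-251*(o(p(-2), 2) + 1) = -251*((3 + 6/(4 - 2)) + 1) = -251*((3 + 6/2) + 1) = -251*((3 + 6*(½)) + 1) = -251*((3 + 3) + 1) = -251*(6 + 1) = -251*7 = -1757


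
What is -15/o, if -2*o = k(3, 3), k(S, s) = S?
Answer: 10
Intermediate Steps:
o = -3/2 (o = -1/2*3 = -3/2 ≈ -1.5000)
-15/o = -15/(-3/2) = -15*(-2/3) = 10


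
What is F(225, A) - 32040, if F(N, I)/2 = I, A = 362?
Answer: -31316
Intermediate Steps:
F(N, I) = 2*I
F(225, A) - 32040 = 2*362 - 32040 = 724 - 32040 = -31316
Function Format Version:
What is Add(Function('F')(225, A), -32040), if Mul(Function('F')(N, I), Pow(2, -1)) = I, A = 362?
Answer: -31316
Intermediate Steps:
Function('F')(N, I) = Mul(2, I)
Add(Function('F')(225, A), -32040) = Add(Mul(2, 362), -32040) = Add(724, -32040) = -31316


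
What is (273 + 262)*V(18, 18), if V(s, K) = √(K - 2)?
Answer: 2140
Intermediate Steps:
V(s, K) = √(-2 + K)
(273 + 262)*V(18, 18) = (273 + 262)*√(-2 + 18) = 535*√16 = 535*4 = 2140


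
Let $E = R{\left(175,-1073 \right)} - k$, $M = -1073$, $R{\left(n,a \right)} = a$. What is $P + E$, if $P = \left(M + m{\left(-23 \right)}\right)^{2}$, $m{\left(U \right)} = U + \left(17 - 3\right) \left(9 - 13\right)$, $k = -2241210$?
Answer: $3567241$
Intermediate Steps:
$m{\left(U \right)} = -56 + U$ ($m{\left(U \right)} = U + 14 \left(-4\right) = U - 56 = -56 + U$)
$E = 2240137$ ($E = -1073 - -2241210 = -1073 + 2241210 = 2240137$)
$P = 1327104$ ($P = \left(-1073 - 79\right)^{2} = \left(-1152\right)^{2} = 1327104$)
$P + E = 1327104 + 2240137 = 3567241$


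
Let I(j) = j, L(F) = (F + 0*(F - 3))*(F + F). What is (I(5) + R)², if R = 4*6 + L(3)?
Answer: 2209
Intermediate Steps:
L(F) = 2*F² (L(F) = (F + 0*(-3 + F))*(2*F) = (F + 0)*(2*F) = F*(2*F) = 2*F²)
R = 42 (R = 4*6 + 2*3² = 24 + 2*9 = 24 + 18 = 42)
(I(5) + R)² = (5 + 42)² = 47² = 2209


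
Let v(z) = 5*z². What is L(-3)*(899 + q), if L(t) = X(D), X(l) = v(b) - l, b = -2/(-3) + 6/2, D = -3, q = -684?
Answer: 135880/9 ≈ 15098.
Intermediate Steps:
b = 11/3 (b = -2*(-⅓) + 6*(½) = ⅔ + 3 = 11/3 ≈ 3.6667)
X(l) = 605/9 - l (X(l) = 5*(11/3)² - l = 5*(121/9) - l = 605/9 - l)
L(t) = 632/9 (L(t) = 605/9 - 1*(-3) = 605/9 + 3 = 632/9)
L(-3)*(899 + q) = 632*(899 - 684)/9 = (632/9)*215 = 135880/9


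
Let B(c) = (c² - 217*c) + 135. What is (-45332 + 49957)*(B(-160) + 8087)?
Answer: 317006750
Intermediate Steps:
B(c) = 135 + c² - 217*c
(-45332 + 49957)*(B(-160) + 8087) = (-45332 + 49957)*((135 + (-160)² - 217*(-160)) + 8087) = 4625*((135 + 25600 + 34720) + 8087) = 4625*(60455 + 8087) = 4625*68542 = 317006750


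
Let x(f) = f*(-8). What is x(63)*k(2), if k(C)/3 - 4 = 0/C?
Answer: -6048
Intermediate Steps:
k(C) = 12 (k(C) = 12 + 3*(0/C) = 12 + 3*0 = 12 + 0 = 12)
x(f) = -8*f
x(63)*k(2) = -8*63*12 = -504*12 = -6048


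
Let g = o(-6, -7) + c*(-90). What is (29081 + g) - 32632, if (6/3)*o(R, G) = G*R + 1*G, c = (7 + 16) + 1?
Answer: -11387/2 ≈ -5693.5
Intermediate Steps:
c = 24 (c = 23 + 1 = 24)
o(R, G) = G/2 + G*R/2 (o(R, G) = (G*R + 1*G)/2 = (G*R + G)/2 = (G + G*R)/2 = G/2 + G*R/2)
g = -4285/2 (g = (1/2)*(-7)*(1 - 6) + 24*(-90) = (1/2)*(-7)*(-5) - 2160 = 35/2 - 2160 = -4285/2 ≈ -2142.5)
(29081 + g) - 32632 = (29081 - 4285/2) - 32632 = 53877/2 - 32632 = -11387/2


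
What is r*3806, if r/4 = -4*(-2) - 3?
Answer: 76120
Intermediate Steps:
r = 20 (r = 4*(-4*(-2) - 3) = 4*(8 - 3) = 4*5 = 20)
r*3806 = 20*3806 = 76120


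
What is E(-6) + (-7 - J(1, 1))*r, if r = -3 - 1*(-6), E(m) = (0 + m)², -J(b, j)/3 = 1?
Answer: 24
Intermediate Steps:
J(b, j) = -3 (J(b, j) = -3*1 = -3)
E(m) = m²
r = 3 (r = -3 + 6 = 3)
E(-6) + (-7 - J(1, 1))*r = (-6)² + (-7 - 1*(-3))*3 = 36 + (-7 + 3)*3 = 36 - 4*3 = 36 - 12 = 24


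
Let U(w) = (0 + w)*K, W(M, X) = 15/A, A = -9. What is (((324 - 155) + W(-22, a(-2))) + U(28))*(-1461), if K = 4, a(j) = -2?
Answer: -408106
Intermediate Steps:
W(M, X) = -5/3 (W(M, X) = 15/(-9) = 15*(-1/9) = -5/3)
U(w) = 4*w (U(w) = (0 + w)*4 = w*4 = 4*w)
(((324 - 155) + W(-22, a(-2))) + U(28))*(-1461) = (((324 - 155) - 5/3) + 4*28)*(-1461) = ((169 - 5/3) + 112)*(-1461) = (502/3 + 112)*(-1461) = (838/3)*(-1461) = -408106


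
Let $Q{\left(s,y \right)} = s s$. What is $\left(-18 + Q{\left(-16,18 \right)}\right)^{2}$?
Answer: $56644$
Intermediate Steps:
$Q{\left(s,y \right)} = s^{2}$
$\left(-18 + Q{\left(-16,18 \right)}\right)^{2} = \left(-18 + \left(-16\right)^{2}\right)^{2} = \left(-18 + 256\right)^{2} = 238^{2} = 56644$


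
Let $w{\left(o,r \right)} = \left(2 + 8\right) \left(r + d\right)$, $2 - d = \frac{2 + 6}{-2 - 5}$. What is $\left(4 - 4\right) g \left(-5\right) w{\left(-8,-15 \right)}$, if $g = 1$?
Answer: $0$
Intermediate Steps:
$d = \frac{22}{7}$ ($d = 2 - \frac{2 + 6}{-2 - 5} = 2 - \frac{8}{-7} = 2 - 8 \left(- \frac{1}{7}\right) = 2 - - \frac{8}{7} = 2 + \frac{8}{7} = \frac{22}{7} \approx 3.1429$)
$w{\left(o,r \right)} = \frac{220}{7} + 10 r$ ($w{\left(o,r \right)} = \left(2 + 8\right) \left(r + \frac{22}{7}\right) = 10 \left(\frac{22}{7} + r\right) = \frac{220}{7} + 10 r$)
$\left(4 - 4\right) g \left(-5\right) w{\left(-8,-15 \right)} = \left(4 - 4\right) 1 \left(-5\right) \left(\frac{220}{7} + 10 \left(-15\right)\right) = \left(4 - 4\right) 1 \left(-5\right) \left(\frac{220}{7} - 150\right) = 0 \cdot 1 \left(-5\right) \left(- \frac{830}{7}\right) = 0 \left(-5\right) \left(- \frac{830}{7}\right) = 0 \left(- \frac{830}{7}\right) = 0$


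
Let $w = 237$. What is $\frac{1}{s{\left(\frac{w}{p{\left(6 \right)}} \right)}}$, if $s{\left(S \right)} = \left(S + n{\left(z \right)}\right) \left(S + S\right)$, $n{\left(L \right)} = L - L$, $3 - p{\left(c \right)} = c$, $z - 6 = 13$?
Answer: $\frac{1}{12482} \approx 8.0115 \cdot 10^{-5}$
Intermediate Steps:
$z = 19$ ($z = 6 + 13 = 19$)
$p{\left(c \right)} = 3 - c$
$n{\left(L \right)} = 0$
$s{\left(S \right)} = 2 S^{2}$ ($s{\left(S \right)} = \left(S + 0\right) \left(S + S\right) = S 2 S = 2 S^{2}$)
$\frac{1}{s{\left(\frac{w}{p{\left(6 \right)}} \right)}} = \frac{1}{2 \left(\frac{237}{3 - 6}\right)^{2}} = \frac{1}{2 \left(\frac{237}{-3}\right)^{2}} = \frac{1}{2 \left(237 \left(- \frac{1}{3}\right)\right)^{2}} = \frac{1}{2 \left(-79\right)^{2}} = \frac{1}{2 \cdot 6241} = \frac{1}{12482}$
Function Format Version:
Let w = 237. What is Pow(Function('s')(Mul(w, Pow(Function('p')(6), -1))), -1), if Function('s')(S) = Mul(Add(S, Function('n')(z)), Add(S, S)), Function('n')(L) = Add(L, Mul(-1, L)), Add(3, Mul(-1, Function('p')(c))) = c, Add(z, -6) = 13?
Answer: Rational(1, 12482) ≈ 8.0115e-5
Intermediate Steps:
z = 19 (z = Add(6, 13) = 19)
Function('p')(c) = Add(3, Mul(-1, c))
Function('n')(L) = 0
Function('s')(S) = Mul(2, Pow(S, 2)) (Function('s')(S) = Mul(Add(S, 0), Add(S, S)) = Mul(S, Mul(2, S)) = Mul(2, Pow(S, 2)))
Pow(Function('s')(Mul(w, Pow(Function('p')(6), -1))), -1) = Pow(Mul(2, Pow(Mul(237, Pow(Add(3, Mul(-1, 6)), -1)), 2)), -1) = Pow(Mul(2, Pow(Mul(237, Pow(Add(3, -6), -1)), 2)), -1) = Pow(Mul(2, Pow(Mul(237, Pow(-3, -1)), 2)), -1) = Pow(Mul(2, Pow(Mul(237, Rational(-1, 3)), 2)), -1) = Pow(Mul(2, Pow(-79, 2)), -1) = Pow(Mul(2, 6241), -1) = Pow(12482, -1) = Rational(1, 12482)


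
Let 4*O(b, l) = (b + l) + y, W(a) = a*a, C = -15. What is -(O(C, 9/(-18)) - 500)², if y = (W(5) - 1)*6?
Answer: -14010049/64 ≈ -2.1891e+5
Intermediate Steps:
W(a) = a²
y = 144 (y = (5² - 1)*6 = (25 - 1)*6 = 24*6 = 144)
O(b, l) = 36 + b/4 + l/4 (O(b, l) = ((b + l) + 144)/4 = (144 + b + l)/4 = 36 + b/4 + l/4)
-(O(C, 9/(-18)) - 500)² = -((36 + (¼)*(-15) + (9/(-18))/4) - 500)² = -((36 - 15/4 + (9*(-1/18))/4) - 500)² = -((36 - 15/4 + (¼)*(-½)) - 500)² = -((36 - 15/4 - ⅛) - 500)² = -(257/8 - 500)² = -(-3743/8)² = -1*14010049/64 = -14010049/64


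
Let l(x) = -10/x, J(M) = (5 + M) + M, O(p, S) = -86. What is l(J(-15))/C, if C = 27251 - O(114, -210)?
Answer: 2/136685 ≈ 1.4632e-5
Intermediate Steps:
J(M) = 5 + 2*M
C = 27337 (C = 27251 - 1*(-86) = 27251 + 86 = 27337)
l(J(-15))/C = -10/(5 + 2*(-15))/27337 = -10/(5 - 30)*(1/27337) = -10/(-25)*(1/27337) = -10*(-1/25)*(1/27337) = (⅖)*(1/27337) = 2/136685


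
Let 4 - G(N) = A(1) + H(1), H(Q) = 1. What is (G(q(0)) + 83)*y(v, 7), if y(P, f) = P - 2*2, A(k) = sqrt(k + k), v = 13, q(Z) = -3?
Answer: 774 - 9*sqrt(2) ≈ 761.27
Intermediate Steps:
A(k) = sqrt(2)*sqrt(k) (A(k) = sqrt(2*k) = sqrt(2)*sqrt(k))
y(P, f) = -4 + P (y(P, f) = P - 4 = -4 + P)
G(N) = 3 - sqrt(2) (G(N) = 4 - (sqrt(2)*sqrt(1) + 1) = 4 - (sqrt(2)*1 + 1) = 4 - (sqrt(2) + 1) = 4 - (1 + sqrt(2)) = 4 + (-1 - sqrt(2)) = 3 - sqrt(2))
(G(q(0)) + 83)*y(v, 7) = ((3 - sqrt(2)) + 83)*(-4 + 13) = (86 - sqrt(2))*9 = 774 - 9*sqrt(2)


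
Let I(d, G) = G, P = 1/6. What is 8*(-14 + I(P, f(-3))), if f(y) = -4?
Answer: -144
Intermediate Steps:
P = 1/6 ≈ 0.16667
8*(-14 + I(P, f(-3))) = 8*(-14 - 4) = 8*(-18) = -144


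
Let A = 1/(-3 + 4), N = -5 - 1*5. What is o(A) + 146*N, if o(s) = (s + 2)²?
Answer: -1451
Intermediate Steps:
N = -10 (N = -5 - 5 = -10)
A = 1 (A = 1/1 = 1)
o(s) = (2 + s)²
o(A) + 146*N = (2 + 1)² + 146*(-10) = 3² - 1460 = 9 - 1460 = -1451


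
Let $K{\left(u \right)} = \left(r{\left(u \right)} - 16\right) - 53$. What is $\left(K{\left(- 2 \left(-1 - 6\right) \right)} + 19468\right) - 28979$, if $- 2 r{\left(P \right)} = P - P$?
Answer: $-9580$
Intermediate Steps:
$r{\left(P \right)} = 0$ ($r{\left(P \right)} = - \frac{P - P}{2} = \left(- \frac{1}{2}\right) 0 = 0$)
$K{\left(u \right)} = -69$ ($K{\left(u \right)} = \left(0 - 16\right) - 53 = -16 - 53 = -69$)
$\left(K{\left(- 2 \left(-1 - 6\right) \right)} + 19468\right) - 28979 = \left(-69 + 19468\right) - 28979 = 19399 - 28979 = -9580$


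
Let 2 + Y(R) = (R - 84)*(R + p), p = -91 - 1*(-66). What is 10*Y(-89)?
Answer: 197200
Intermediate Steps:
p = -25 (p = -91 + 66 = -25)
Y(R) = -2 + (-84 + R)*(-25 + R) (Y(R) = -2 + (R - 84)*(R - 25) = -2 + (-84 + R)*(-25 + R))
10*Y(-89) = 10*(2098 + (-89)² - 109*(-89)) = 10*(2098 + 7921 + 9701) = 10*19720 = 197200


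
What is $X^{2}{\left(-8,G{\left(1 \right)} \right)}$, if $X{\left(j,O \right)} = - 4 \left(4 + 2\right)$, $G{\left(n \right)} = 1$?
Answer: $576$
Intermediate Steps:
$X{\left(j,O \right)} = -24$ ($X{\left(j,O \right)} = \left(-4\right) 6 = -24$)
$X^{2}{\left(-8,G{\left(1 \right)} \right)} = \left(-24\right)^{2} = 576$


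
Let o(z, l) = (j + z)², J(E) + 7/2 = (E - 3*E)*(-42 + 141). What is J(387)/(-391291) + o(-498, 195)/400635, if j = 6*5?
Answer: 25867239937/34836637730 ≈ 0.74253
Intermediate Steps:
J(E) = -7/2 - 198*E (J(E) = -7/2 + (E - 3*E)*(-42 + 141) = -7/2 - 2*E*99 = -7/2 - 198*E)
j = 30
o(z, l) = (30 + z)²
J(387)/(-391291) + o(-498, 195)/400635 = (-7/2 - 198*387)/(-391291) + (30 - 498)²/400635 = (-7/2 - 76626)*(-1/391291) + (-468)²*(1/400635) = -153259/2*(-1/391291) + 219024*(1/400635) = 153259/782582 + 24336/44515 = 25867239937/34836637730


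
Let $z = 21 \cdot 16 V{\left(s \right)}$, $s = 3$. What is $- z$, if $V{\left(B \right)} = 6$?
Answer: $-2016$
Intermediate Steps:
$z = 2016$ ($z = 21 \cdot 16 \cdot 6 = 336 \cdot 6 = 2016$)
$- z = \left(-1\right) 2016 = -2016$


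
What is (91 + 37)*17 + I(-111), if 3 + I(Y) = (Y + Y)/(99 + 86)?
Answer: 10859/5 ≈ 2171.8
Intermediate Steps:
I(Y) = -3 + 2*Y/185 (I(Y) = -3 + (Y + Y)/(99 + 86) = -3 + (2*Y)/185 = -3 + (2*Y)*(1/185) = -3 + 2*Y/185)
(91 + 37)*17 + I(-111) = (91 + 37)*17 + (-3 + (2/185)*(-111)) = 128*17 + (-3 - 6/5) = 2176 - 21/5 = 10859/5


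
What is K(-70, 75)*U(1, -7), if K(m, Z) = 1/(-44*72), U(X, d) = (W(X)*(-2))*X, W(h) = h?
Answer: 1/1584 ≈ 0.00063131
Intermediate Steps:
U(X, d) = -2*X² (U(X, d) = (X*(-2))*X = (-2*X)*X = -2*X²)
K(m, Z) = -1/3168 (K(m, Z) = -1/44*1/72 = -1/3168)
K(-70, 75)*U(1, -7) = -(-1)*1²/1584 = -(-1)/1584 = -1/3168*(-2) = 1/1584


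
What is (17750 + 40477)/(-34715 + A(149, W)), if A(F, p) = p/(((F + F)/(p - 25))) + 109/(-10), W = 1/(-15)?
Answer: -3904120350/2328371219 ≈ -1.6768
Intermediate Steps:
W = -1/15 ≈ -0.066667
A(F, p) = -109/10 + p*(-25 + p)/(2*F) (A(F, p) = p/(((2*F)/(-25 + p))) + 109*(-1/10) = p/((2*F/(-25 + p))) - 109/10 = p*((-25 + p)/(2*F)) - 109/10 = p*(-25 + p)/(2*F) - 109/10 = -109/10 + p*(-25 + p)/(2*F))
(17750 + 40477)/(-34715 + A(149, W)) = (17750 + 40477)/(-34715 + (1/10)*(-125*(-1/15) - 109*149 + 5*(-1/15)**2)/149) = 58227/(-34715 + (1/10)*(1/149)*(25/3 - 16241 + 5*(1/225))) = 58227/(-34715 + (1/10)*(1/149)*(25/3 - 16241 + 1/45)) = 58227/(-34715 + (1/10)*(1/149)*(-730469/45)) = 58227/(-34715 - 730469/67050) = 58227/(-2328371219/67050) = 58227*(-67050/2328371219) = -3904120350/2328371219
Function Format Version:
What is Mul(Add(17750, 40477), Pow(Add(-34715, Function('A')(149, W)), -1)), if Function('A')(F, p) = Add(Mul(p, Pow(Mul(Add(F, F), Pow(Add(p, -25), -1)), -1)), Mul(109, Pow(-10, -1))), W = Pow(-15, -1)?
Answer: Rational(-3904120350, 2328371219) ≈ -1.6768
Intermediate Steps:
W = Rational(-1, 15) ≈ -0.066667
Function('A')(F, p) = Add(Rational(-109, 10), Mul(Rational(1, 2), p, Pow(F, -1), Add(-25, p))) (Function('A')(F, p) = Add(Mul(p, Pow(Mul(Mul(2, F), Pow(Add(-25, p), -1)), -1)), Mul(109, Rational(-1, 10))) = Add(Mul(p, Pow(Mul(2, F, Pow(Add(-25, p), -1)), -1)), Rational(-109, 10)) = Add(Mul(p, Mul(Rational(1, 2), Pow(F, -1), Add(-25, p))), Rational(-109, 10)) = Add(Mul(Rational(1, 2), p, Pow(F, -1), Add(-25, p)), Rational(-109, 10)) = Add(Rational(-109, 10), Mul(Rational(1, 2), p, Pow(F, -1), Add(-25, p))))
Mul(Add(17750, 40477), Pow(Add(-34715, Function('A')(149, W)), -1)) = Mul(Add(17750, 40477), Pow(Add(-34715, Mul(Rational(1, 10), Pow(149, -1), Add(Mul(-125, Rational(-1, 15)), Mul(-109, 149), Mul(5, Pow(Rational(-1, 15), 2))))), -1)) = Mul(58227, Pow(Add(-34715, Mul(Rational(1, 10), Rational(1, 149), Add(Rational(25, 3), -16241, Mul(5, Rational(1, 225))))), -1)) = Mul(58227, Pow(Add(-34715, Mul(Rational(1, 10), Rational(1, 149), Add(Rational(25, 3), -16241, Rational(1, 45)))), -1)) = Mul(58227, Pow(Add(-34715, Mul(Rational(1, 10), Rational(1, 149), Rational(-730469, 45))), -1)) = Mul(58227, Pow(Add(-34715, Rational(-730469, 67050)), -1)) = Mul(58227, Pow(Rational(-2328371219, 67050), -1)) = Mul(58227, Rational(-67050, 2328371219)) = Rational(-3904120350, 2328371219)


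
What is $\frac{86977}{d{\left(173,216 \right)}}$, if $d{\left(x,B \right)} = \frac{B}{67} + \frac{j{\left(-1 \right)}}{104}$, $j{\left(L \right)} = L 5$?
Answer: $\frac{606055736}{22129} \approx 27387.0$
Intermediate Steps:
$j{\left(L \right)} = 5 L$
$d{\left(x,B \right)} = - \frac{5}{104} + \frac{B}{67}$ ($d{\left(x,B \right)} = \frac{B}{67} + \frac{5 \left(-1\right)}{104} = B \frac{1}{67} - \frac{5}{104} = \frac{B}{67} - \frac{5}{104} = - \frac{5}{104} + \frac{B}{67}$)
$\frac{86977}{d{\left(173,216 \right)}} = \frac{86977}{- \frac{5}{104} + \frac{1}{67} \cdot 216} = \frac{86977}{- \frac{5}{104} + \frac{216}{67}} = \frac{86977}{\frac{22129}{6968}} = 86977 \cdot \frac{6968}{22129} = \frac{606055736}{22129}$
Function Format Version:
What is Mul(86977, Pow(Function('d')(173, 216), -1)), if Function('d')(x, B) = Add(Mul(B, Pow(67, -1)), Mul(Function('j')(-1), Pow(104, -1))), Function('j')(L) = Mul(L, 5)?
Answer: Rational(606055736, 22129) ≈ 27387.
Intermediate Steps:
Function('j')(L) = Mul(5, L)
Function('d')(x, B) = Add(Rational(-5, 104), Mul(Rational(1, 67), B)) (Function('d')(x, B) = Add(Mul(B, Pow(67, -1)), Mul(Mul(5, -1), Pow(104, -1))) = Add(Mul(B, Rational(1, 67)), Mul(-5, Rational(1, 104))) = Add(Mul(Rational(1, 67), B), Rational(-5, 104)) = Add(Rational(-5, 104), Mul(Rational(1, 67), B)))
Mul(86977, Pow(Function('d')(173, 216), -1)) = Mul(86977, Pow(Add(Rational(-5, 104), Mul(Rational(1, 67), 216)), -1)) = Mul(86977, Pow(Add(Rational(-5, 104), Rational(216, 67)), -1)) = Mul(86977, Pow(Rational(22129, 6968), -1)) = Mul(86977, Rational(6968, 22129)) = Rational(606055736, 22129)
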